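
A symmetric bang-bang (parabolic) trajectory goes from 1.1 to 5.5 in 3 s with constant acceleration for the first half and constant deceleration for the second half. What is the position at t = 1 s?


Symmetric rest-to-rest: each phase covers (pf-p0)/2 in time T/2. 0.5*a*(T/2)^2 = (pf-p0)/2 => a = 4*(pf-p0)/T^2
a = 4*(5.5-1.1)/3^2 = 1.9556
t = 1 is in the acceleration phase (t <= T/2).
p = p0 + 0.5*a*t^2 = 1.1 + 0.5*1.9556*1^2
= 2.0778


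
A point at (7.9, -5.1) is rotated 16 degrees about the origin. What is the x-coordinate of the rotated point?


x' = x*cos(theta) - y*sin(theta)
cos(16 deg) = 0.9613, sin(16 deg) = 0.2756
x' = 7.9 * 0.9613 - -5.1 * 0.2756
= 7.594 - -1.4058
= 8.9997


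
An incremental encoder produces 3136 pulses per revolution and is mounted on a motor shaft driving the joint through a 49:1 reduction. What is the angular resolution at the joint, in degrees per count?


counts per rev = 3136
effective counts at joint = 3136 * 49 = 153664
resolution = 360 / 153664
= 0.0023 deg/count


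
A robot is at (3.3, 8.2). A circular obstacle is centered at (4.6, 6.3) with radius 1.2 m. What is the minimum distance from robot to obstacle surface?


center_dist = sqrt((3.3-4.6)^2 + (8.2-6.3)^2)
= sqrt(1.69 + 3.61)
= 2.3022
min_dist = center_dist - radius = 2.3022 - 1.2 = 1.1022 m


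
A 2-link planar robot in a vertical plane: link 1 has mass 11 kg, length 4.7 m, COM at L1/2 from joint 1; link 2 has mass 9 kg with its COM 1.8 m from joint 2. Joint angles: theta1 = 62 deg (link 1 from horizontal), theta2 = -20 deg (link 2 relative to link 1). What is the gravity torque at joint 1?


Horizontal distance from joint 1 to link-1 COM:
  x_c1 = (L1/2)*cos(t1) = 2.35 * 0.4695 = 1.1033 m
Horizontal distance from joint 1 to link-2 COM:
  x_c2 = L1*cos(t1) + Lc2*cos(t1+t2)
       = 4.7*0.4695 + 1.8*0.7431 = 3.5442 m
tau1 = m1*g*x_c1 + m2*g*x_c2
     = 11*9.81*1.1033 + 9*9.81*3.5442
     = 119.0526 + 312.9154
     = 431.968 Nm


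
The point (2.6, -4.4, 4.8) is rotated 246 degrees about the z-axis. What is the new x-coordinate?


Rotation about z-axis: x' = x*cos(theta) - y*sin(theta)
= 2.6 * -0.4067 - -4.4 * -0.9135
= -5.0771


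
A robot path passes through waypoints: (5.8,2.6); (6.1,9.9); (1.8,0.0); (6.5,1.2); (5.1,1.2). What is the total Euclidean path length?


Segment lengths:
  seg1 = sqrt((0.3)^2 + (7.3)^2) = 7.3062
  seg2 = sqrt((-4.3)^2 + (-9.9)^2) = 10.7935
  seg3 = sqrt((4.7)^2 + (1.2)^2) = 4.8508
  seg4 = sqrt((-1.4)^2 + (0.0)^2) = 1.4
Total = 24.3505


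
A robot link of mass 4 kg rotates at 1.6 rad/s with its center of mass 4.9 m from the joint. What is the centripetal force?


F = m * omega^2 * r
= 4 * 1.6^2 * 4.9
= 4 * 2.56 * 4.9
= 50.176 N


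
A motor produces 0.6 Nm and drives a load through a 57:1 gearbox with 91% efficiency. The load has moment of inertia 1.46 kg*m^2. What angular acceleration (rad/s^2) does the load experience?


tau_out = tau_motor * N * eta
= 0.6 * 57 * 0.91 = 31.122 Nm
alpha = tau_out / I = 31.122 / 1.46
= 21.3164 rad/s^2


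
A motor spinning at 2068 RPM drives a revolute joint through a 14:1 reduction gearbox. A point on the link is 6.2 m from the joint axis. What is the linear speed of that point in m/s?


omega_motor = 2068 * 2*pi/60 = 216.5605 rad/s
omega_joint = omega_motor / 14 = 15.4686 rad/s
v = omega_joint * r = 15.4686 * 6.2
= 95.9053 m/s


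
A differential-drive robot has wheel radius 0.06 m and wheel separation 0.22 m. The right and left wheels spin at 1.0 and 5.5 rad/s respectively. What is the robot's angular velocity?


vR = r*wR = 0.06*1.0 = 0.06 m/s
vL = r*wL = 0.06*5.5 = 0.33 m/s
v = (vR+vL)/2 = 0.195 m/s
omega = (vR-vL)/L = -1.2273 rad/s
angular velocity = -1.2273 rad/s


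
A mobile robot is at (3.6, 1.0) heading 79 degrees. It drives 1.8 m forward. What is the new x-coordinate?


x_new = x0 + d*cos(theta)
= 3.6 + 1.8*cos(79)
= 3.6 + 0.3435
= 3.9435


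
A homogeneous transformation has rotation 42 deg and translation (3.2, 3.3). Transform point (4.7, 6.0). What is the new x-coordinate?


x' = cos(theta)*px - sin(theta)*py + tx
= 0.7431*4.7 - 0.6691*6.0 + 3.2
= 2.678


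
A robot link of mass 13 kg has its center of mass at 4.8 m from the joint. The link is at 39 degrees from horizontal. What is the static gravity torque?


tau = m*g*L*cos(angle)
= 13 * 9.81 * 4.8 * cos(39 deg)
= 13 * 9.81 * 4.8 * 0.7771
= 475.7252 Nm


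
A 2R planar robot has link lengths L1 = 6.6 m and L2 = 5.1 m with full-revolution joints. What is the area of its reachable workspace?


r_max = L1 + L2 = 11.7 m
r_min = |L1 - L2| = 1.5 m
Area = pi*(r_max^2 - r_min^2)
= pi*(136.89 - 2.25)
= pi * 134.64
= 422.984 m^2


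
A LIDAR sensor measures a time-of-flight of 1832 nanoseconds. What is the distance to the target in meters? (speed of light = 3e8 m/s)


tof = 1832 ns = 1.832e-06 s
dist = c * tof / 2
= 3e8 * 1.832e-06 / 2
= 274.8 m


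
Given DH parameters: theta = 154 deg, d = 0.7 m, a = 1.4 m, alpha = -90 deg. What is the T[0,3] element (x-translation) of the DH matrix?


T[0,3] = a * cos(theta)
= 1.4 * cos(154 deg)
= 1.4 * -0.8988
= -1.2583


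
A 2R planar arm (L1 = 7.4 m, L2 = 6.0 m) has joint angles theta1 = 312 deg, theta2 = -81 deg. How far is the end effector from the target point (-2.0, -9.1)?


End effector via forward kinematics:
x = L1*cos(t1) + L2*cos(t1+t2) = 1.1756
y = L1*sin(t1) + L2*sin(t1+t2) = -10.1621
Distance to target:
d = sqrt((-2.0 - 1.1756)^2 + (-9.1 - -10.1621)^2)
= sqrt(10.0847 + 1.1282)
= 3.3486 m


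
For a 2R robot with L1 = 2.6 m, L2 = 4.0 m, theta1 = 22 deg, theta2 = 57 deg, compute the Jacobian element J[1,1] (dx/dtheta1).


J[1,1] = -L1*sin(t1) - L2*sin(t1+t2)
= -2.6*sin(22) - 4.0*sin(79)
= -4.9005


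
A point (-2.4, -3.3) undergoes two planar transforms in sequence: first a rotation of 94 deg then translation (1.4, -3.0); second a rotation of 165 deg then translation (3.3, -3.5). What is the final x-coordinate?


After transform 1:
x1 = cos(94)*-2.4 - sin(94)*-3.3 + 1.4 = 4.8594
y1 = sin(94)*-2.4 + cos(94)*-3.3 + -3.0 = -5.164
After transform 2:
x2 = cos(165)*4.8594 - sin(165)*-5.164 + 3.3
= -0.0573


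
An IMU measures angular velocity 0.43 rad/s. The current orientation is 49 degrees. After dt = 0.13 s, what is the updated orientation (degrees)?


delta_theta = w * dt = 0.43 * 0.13 = 0.0559 rad
= 3.2028 deg
theta_new = 49 + 3.2028 = 52.2028 deg


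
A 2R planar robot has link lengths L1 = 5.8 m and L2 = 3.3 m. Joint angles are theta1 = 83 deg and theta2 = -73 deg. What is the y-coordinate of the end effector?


Convert angles to radians: theta1 = 1.4486, theta2 = -1.2741
y = L1*sin(theta1) + L2*sin(theta1+theta2)
y = 5.7568 + 0.573
y = 6.3298


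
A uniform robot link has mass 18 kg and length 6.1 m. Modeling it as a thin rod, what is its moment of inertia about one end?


I = (1/3) * m * L^2
= (1/3) * 18 * 6.1^2
= 0.333333 * 18 * 37.21
= 223.26 kg*m^2


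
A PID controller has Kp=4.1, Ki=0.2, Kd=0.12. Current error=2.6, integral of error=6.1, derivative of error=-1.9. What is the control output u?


u = Kp*e + Ki*int(e) + Kd*de/dt
= 4.1*2.6 + 0.2*6.1 + 0.12*(-1.9)
= 10.66 + 1.22 + -0.228
= 11.652


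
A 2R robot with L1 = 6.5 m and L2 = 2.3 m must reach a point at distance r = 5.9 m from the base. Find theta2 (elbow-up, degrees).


cos(theta2) = (r^2 - L1^2 - L2^2) / (2*L1*L2)
cos(theta2) = (34.81 - 42.25 - 5.29) / 29.9
cos(theta2) = -0.425753
theta2 = 115.1983 degrees


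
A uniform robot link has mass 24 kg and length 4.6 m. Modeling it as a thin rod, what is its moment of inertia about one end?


I = (1/3) * m * L^2
= (1/3) * 24 * 4.6^2
= 0.333333 * 24 * 21.16
= 169.28 kg*m^2


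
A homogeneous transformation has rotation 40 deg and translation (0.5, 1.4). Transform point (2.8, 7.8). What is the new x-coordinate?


x' = cos(theta)*px - sin(theta)*py + tx
= 0.766*2.8 - 0.6428*7.8 + 0.5
= -2.3688


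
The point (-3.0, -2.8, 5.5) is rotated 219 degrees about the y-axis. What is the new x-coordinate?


Rotation about y-axis: x' = x*cos(theta) + z*sin(theta)
= -3.0 * -0.7771 + 5.5 * -0.6293
= -1.1298


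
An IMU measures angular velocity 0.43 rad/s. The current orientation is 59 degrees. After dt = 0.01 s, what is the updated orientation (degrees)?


delta_theta = w * dt = 0.43 * 0.01 = 0.0043 rad
= 0.2464 deg
theta_new = 59 + 0.2464 = 59.2464 deg


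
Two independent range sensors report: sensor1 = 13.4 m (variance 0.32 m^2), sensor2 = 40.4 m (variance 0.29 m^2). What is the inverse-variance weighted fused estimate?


w1 = (1/var1) / (1/var1 + 1/var2)
   = 3.125 / (3.125 + 3.4483) = 0.4754
w2 = 1 - w1 = 0.5246
fused = w1*s1 + w2*s2 = 6.3705 + 21.1934
= 27.5639 m


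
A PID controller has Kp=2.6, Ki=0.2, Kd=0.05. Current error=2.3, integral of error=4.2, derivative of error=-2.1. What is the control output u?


u = Kp*e + Ki*int(e) + Kd*de/dt
= 2.6*2.3 + 0.2*4.2 + 0.05*(-2.1)
= 5.98 + 0.84 + -0.105
= 6.715


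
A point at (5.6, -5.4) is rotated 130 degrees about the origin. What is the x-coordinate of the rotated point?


x' = x*cos(theta) - y*sin(theta)
cos(130 deg) = -0.6428, sin(130 deg) = 0.766
x' = 5.6 * -0.6428 - -5.4 * 0.766
= -3.5996 - -4.1366
= 0.537


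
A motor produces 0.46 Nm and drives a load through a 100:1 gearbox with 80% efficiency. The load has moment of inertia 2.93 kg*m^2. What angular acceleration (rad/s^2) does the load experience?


tau_out = tau_motor * N * eta
= 0.46 * 100 * 0.8 = 36.8 Nm
alpha = tau_out / I = 36.8 / 2.93
= 12.5597 rad/s^2


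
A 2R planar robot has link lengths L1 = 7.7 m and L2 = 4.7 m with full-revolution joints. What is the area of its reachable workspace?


r_max = L1 + L2 = 12.4 m
r_min = |L1 - L2| = 3.0 m
Area = pi*(r_max^2 - r_min^2)
= pi*(153.76 - 9.0)
= pi * 144.76
= 454.777 m^2


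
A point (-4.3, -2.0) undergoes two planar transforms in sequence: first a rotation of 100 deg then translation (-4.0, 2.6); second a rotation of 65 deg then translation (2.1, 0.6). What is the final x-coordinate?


After transform 1:
x1 = cos(100)*-4.3 - sin(100)*-2.0 + -4.0 = -1.2837
y1 = sin(100)*-4.3 + cos(100)*-2.0 + 2.6 = -1.2874
After transform 2:
x2 = cos(65)*-1.2837 - sin(65)*-1.2874 + 2.1
= 2.7242


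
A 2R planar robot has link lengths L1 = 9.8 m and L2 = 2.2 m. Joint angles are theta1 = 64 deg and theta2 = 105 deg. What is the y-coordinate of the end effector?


Convert angles to radians: theta1 = 1.117, theta2 = 1.8326
y = L1*sin(theta1) + L2*sin(theta1+theta2)
y = 8.8082 + 0.4198
y = 9.228


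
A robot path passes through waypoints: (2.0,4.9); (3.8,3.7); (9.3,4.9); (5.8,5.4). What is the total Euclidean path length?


Segment lengths:
  seg1 = sqrt((1.8)^2 + (-1.2)^2) = 2.1633
  seg2 = sqrt((5.5)^2 + (1.2)^2) = 5.6294
  seg3 = sqrt((-3.5)^2 + (0.5)^2) = 3.5355
Total = 11.3283


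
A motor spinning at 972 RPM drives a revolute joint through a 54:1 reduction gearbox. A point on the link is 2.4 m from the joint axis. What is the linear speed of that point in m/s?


omega_motor = 972 * 2*pi/60 = 101.7876 rad/s
omega_joint = omega_motor / 54 = 1.885 rad/s
v = omega_joint * r = 1.885 * 2.4
= 4.5239 m/s


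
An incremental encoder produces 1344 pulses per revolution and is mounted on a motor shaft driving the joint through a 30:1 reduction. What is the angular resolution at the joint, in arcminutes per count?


counts per rev = 1344
effective counts at joint = 1344 * 30 = 40320
resolution = 360*60 / 40320
= 0.5357 arcmin/count


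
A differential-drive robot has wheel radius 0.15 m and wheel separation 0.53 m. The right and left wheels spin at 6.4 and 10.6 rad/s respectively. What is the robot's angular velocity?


vR = r*wR = 0.15*6.4 = 0.96 m/s
vL = r*wL = 0.15*10.6 = 1.59 m/s
v = (vR+vL)/2 = 1.275 m/s
omega = (vR-vL)/L = -1.1887 rad/s
angular velocity = -1.1887 rad/s


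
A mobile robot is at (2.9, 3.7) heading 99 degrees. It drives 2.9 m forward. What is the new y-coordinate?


y_new = y0 + d*sin(theta)
= 3.7 + 2.9*sin(99)
= 3.7 + 2.8643
= 6.5643


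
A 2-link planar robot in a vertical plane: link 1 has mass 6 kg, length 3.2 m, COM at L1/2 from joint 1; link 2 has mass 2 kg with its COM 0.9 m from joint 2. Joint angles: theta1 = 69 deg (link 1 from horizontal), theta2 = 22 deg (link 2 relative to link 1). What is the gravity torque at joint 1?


Horizontal distance from joint 1 to link-1 COM:
  x_c1 = (L1/2)*cos(t1) = 1.6 * 0.3584 = 0.5734 m
Horizontal distance from joint 1 to link-2 COM:
  x_c2 = L1*cos(t1) + Lc2*cos(t1+t2)
       = 3.2*0.3584 + 0.9*-0.0175 = 1.1311 m
tau1 = m1*g*x_c1 + m2*g*x_c2
     = 6*9.81*0.5734 + 2*9.81*1.1311
     = 33.7497 + 22.1916
     = 55.9413 Nm


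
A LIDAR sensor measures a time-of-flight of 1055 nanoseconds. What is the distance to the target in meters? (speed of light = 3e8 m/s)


tof = 1055 ns = 1.055e-06 s
dist = c * tof / 2
= 3e8 * 1.055e-06 / 2
= 158.25 m


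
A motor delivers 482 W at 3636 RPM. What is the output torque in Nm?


omega = 3636 * 2*pi/60 = 380.761 rad/s
tau = P / omega = 482 / 380.761
= 1.2659 Nm


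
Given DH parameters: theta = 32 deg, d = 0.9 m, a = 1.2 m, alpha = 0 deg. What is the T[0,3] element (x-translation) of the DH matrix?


T[0,3] = a * cos(theta)
= 1.2 * cos(32 deg)
= 1.2 * 0.848
= 1.0177


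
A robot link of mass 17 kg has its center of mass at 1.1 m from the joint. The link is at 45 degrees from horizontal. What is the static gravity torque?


tau = m*g*L*cos(angle)
= 17 * 9.81 * 1.1 * cos(45 deg)
= 17 * 9.81 * 1.1 * 0.7071
= 129.7166 Nm


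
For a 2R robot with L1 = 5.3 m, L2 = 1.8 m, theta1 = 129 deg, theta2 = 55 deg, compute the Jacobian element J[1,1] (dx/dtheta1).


J[1,1] = -L1*sin(t1) - L2*sin(t1+t2)
= -5.3*sin(129) - 1.8*sin(184)
= -3.9933


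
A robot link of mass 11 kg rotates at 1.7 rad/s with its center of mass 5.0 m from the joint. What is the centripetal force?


F = m * omega^2 * r
= 11 * 1.7^2 * 5.0
= 11 * 2.89 * 5.0
= 158.95 N


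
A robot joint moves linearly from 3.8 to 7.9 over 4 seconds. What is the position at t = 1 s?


s = t/T = 1/4 = 0.25
p(t) = p0 + (pf-p0)*s
= 3.8 + (7.9 - 3.8) * 0.25
= 4.825


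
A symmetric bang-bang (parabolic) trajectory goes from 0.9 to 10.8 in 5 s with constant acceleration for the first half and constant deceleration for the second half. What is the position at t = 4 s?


Symmetric rest-to-rest: each phase covers (pf-p0)/2 in time T/2. 0.5*a*(T/2)^2 = (pf-p0)/2 => a = 4*(pf-p0)/T^2
a = 4*(10.8-0.9)/5^2 = 1.584
t = 4 is in the deceleration phase (t > T/2).
p = pf - 0.5*a*(T-t)^2 = 10.8 - 0.5*1.584*1^2
= 10.008


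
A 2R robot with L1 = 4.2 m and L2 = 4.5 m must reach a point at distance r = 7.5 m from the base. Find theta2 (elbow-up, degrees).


cos(theta2) = (r^2 - L1^2 - L2^2) / (2*L1*L2)
cos(theta2) = (56.25 - 17.64 - 20.25) / 37.8
cos(theta2) = 0.485714
theta2 = 60.9407 degrees


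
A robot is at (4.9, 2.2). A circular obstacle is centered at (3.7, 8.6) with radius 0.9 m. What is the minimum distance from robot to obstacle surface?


center_dist = sqrt((4.9-3.7)^2 + (2.2-8.6)^2)
= sqrt(1.44 + 40.96)
= 6.5115
min_dist = center_dist - radius = 6.5115 - 0.9 = 5.6115 m


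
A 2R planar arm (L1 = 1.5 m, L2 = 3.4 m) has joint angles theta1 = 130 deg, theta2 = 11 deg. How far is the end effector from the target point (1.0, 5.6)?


End effector via forward kinematics:
x = L1*cos(t1) + L2*cos(t1+t2) = -3.6065
y = L1*sin(t1) + L2*sin(t1+t2) = 3.2888
Distance to target:
d = sqrt((1.0 - -3.6065)^2 + (5.6 - 3.2888)^2)
= sqrt(21.2196 + 5.3418)
= 5.1538 m


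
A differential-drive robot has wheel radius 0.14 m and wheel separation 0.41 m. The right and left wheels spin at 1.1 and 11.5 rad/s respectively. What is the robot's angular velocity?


vR = r*wR = 0.14*1.1 = 0.154 m/s
vL = r*wL = 0.14*11.5 = 1.61 m/s
v = (vR+vL)/2 = 0.882 m/s
omega = (vR-vL)/L = -3.5512 rad/s
angular velocity = -3.5512 rad/s


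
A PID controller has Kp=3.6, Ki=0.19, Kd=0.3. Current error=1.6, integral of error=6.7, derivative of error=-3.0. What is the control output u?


u = Kp*e + Ki*int(e) + Kd*de/dt
= 3.6*1.6 + 0.19*6.7 + 0.3*(-3.0)
= 5.76 + 1.273 + -0.9
= 6.133


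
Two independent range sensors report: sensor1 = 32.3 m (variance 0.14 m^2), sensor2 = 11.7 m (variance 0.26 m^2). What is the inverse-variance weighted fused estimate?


w1 = (1/var1) / (1/var1 + 1/var2)
   = 7.1429 / (7.1429 + 3.8462) = 0.65
w2 = 1 - w1 = 0.35
fused = w1*s1 + w2*s2 = 20.995 + 4.095
= 25.09 m


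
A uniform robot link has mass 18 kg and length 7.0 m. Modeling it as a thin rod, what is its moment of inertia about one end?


I = (1/3) * m * L^2
= (1/3) * 18 * 7.0^2
= 0.333333 * 18 * 49.0
= 294.0 kg*m^2


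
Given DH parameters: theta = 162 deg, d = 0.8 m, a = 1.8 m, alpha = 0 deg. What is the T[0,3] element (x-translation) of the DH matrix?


T[0,3] = a * cos(theta)
= 1.8 * cos(162 deg)
= 1.8 * -0.9511
= -1.7119


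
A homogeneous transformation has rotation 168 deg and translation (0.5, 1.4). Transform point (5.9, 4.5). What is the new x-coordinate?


x' = cos(theta)*px - sin(theta)*py + tx
= -0.9781*5.9 - 0.2079*4.5 + 0.5
= -6.2067


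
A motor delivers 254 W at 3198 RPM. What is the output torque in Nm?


omega = 3198 * 2*pi/60 = 334.8938 rad/s
tau = P / omega = 254 / 334.8938
= 0.7584 Nm


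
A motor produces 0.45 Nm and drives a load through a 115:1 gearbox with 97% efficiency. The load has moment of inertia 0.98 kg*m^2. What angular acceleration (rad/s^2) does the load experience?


tau_out = tau_motor * N * eta
= 0.45 * 115 * 0.97 = 50.1975 Nm
alpha = tau_out / I = 50.1975 / 0.98
= 51.2219 rad/s^2


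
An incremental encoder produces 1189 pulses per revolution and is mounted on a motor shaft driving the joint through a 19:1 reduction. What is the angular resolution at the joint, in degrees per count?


counts per rev = 1189
effective counts at joint = 1189 * 19 = 22591
resolution = 360 / 22591
= 0.0159 deg/count


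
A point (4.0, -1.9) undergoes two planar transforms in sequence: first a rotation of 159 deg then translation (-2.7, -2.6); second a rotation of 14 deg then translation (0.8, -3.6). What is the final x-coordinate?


After transform 1:
x1 = cos(159)*4.0 - sin(159)*-1.9 + -2.7 = -5.7534
y1 = sin(159)*4.0 + cos(159)*-1.9 + -2.6 = 0.6073
After transform 2:
x2 = cos(14)*-5.7534 - sin(14)*0.6073 + 0.8
= -4.9294


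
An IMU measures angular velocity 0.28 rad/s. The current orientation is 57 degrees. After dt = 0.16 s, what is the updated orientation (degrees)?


delta_theta = w * dt = 0.28 * 0.16 = 0.0448 rad
= 2.5669 deg
theta_new = 57 + 2.5669 = 59.5669 deg


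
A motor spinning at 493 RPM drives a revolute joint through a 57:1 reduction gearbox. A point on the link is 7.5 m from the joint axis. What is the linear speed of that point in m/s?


omega_motor = 493 * 2*pi/60 = 51.6268 rad/s
omega_joint = omega_motor / 57 = 0.9057 rad/s
v = omega_joint * r = 0.9057 * 7.5
= 6.793 m/s


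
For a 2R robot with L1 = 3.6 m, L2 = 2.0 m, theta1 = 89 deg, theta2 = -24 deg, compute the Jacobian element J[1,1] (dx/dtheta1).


J[1,1] = -L1*sin(t1) - L2*sin(t1+t2)
= -3.6*sin(89) - 2.0*sin(65)
= -5.4121


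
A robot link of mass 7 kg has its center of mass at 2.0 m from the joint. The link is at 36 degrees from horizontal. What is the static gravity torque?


tau = m*g*L*cos(angle)
= 7 * 9.81 * 2.0 * cos(36 deg)
= 7 * 9.81 * 2.0 * 0.809
= 111.1104 Nm


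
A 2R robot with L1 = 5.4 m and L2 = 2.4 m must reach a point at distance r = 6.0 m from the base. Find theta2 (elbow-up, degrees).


cos(theta2) = (r^2 - L1^2 - L2^2) / (2*L1*L2)
cos(theta2) = (36.0 - 29.16 - 5.76) / 25.92
cos(theta2) = 0.041667
theta2 = 87.612 degrees


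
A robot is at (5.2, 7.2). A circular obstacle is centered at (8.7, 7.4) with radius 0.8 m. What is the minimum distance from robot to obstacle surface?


center_dist = sqrt((5.2-8.7)^2 + (7.2-7.4)^2)
= sqrt(12.25 + 0.04)
= 3.5057
min_dist = center_dist - radius = 3.5057 - 0.8 = 2.7057 m


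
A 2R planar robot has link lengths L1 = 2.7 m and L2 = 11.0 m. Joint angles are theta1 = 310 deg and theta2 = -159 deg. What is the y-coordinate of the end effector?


Convert angles to radians: theta1 = 5.4105, theta2 = -2.7751
y = L1*sin(theta1) + L2*sin(theta1+theta2)
y = -2.0683 + 5.3329
y = 3.2646


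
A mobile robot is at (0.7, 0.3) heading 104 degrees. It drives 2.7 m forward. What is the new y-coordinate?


y_new = y0 + d*sin(theta)
= 0.3 + 2.7*sin(104)
= 0.3 + 2.6198
= 2.9198


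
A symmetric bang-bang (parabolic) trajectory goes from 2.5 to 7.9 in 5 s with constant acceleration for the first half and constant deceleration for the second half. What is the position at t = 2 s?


Symmetric rest-to-rest: each phase covers (pf-p0)/2 in time T/2. 0.5*a*(T/2)^2 = (pf-p0)/2 => a = 4*(pf-p0)/T^2
a = 4*(7.9-2.5)/5^2 = 0.864
t = 2 is in the acceleration phase (t <= T/2).
p = p0 + 0.5*a*t^2 = 2.5 + 0.5*0.864*2^2
= 4.228


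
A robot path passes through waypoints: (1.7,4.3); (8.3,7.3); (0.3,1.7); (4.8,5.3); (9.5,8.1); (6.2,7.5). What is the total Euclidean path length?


Segment lengths:
  seg1 = sqrt((6.6)^2 + (3.0)^2) = 7.2498
  seg2 = sqrt((-8.0)^2 + (-5.6)^2) = 9.7652
  seg3 = sqrt((4.5)^2 + (3.6)^2) = 5.7628
  seg4 = sqrt((4.7)^2 + (2.8)^2) = 5.4708
  seg5 = sqrt((-3.3)^2 + (-0.6)^2) = 3.3541
Total = 31.6028


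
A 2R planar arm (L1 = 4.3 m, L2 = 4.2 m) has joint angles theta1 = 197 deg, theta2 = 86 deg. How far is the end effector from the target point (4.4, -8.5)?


End effector via forward kinematics:
x = L1*cos(t1) + L2*cos(t1+t2) = -3.1673
y = L1*sin(t1) + L2*sin(t1+t2) = -5.3496
Distance to target:
d = sqrt((4.4 - -3.1673)^2 + (-8.5 - -5.3496)^2)
= sqrt(57.2643 + 9.9253)
= 8.1969 m


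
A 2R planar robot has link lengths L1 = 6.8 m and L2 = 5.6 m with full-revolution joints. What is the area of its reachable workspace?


r_max = L1 + L2 = 12.4 m
r_min = |L1 - L2| = 1.2 m
Area = pi*(r_max^2 - r_min^2)
= pi*(153.76 - 1.44)
= pi * 152.32
= 478.5274 m^2


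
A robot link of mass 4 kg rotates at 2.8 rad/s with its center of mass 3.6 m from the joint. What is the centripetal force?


F = m * omega^2 * r
= 4 * 2.8^2 * 3.6
= 4 * 7.84 * 3.6
= 112.896 N


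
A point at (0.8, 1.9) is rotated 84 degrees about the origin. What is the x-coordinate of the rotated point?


x' = x*cos(theta) - y*sin(theta)
cos(84 deg) = 0.1045, sin(84 deg) = 0.9945
x' = 0.8 * 0.1045 - 1.9 * 0.9945
= 0.0836 - 1.8896
= -1.806


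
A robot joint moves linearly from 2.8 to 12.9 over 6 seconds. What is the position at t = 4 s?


s = t/T = 4/6 = 0.6667
p(t) = p0 + (pf-p0)*s
= 2.8 + (12.9 - 2.8) * 0.6667
= 9.5333


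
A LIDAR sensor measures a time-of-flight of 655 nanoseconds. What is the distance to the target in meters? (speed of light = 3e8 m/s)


tof = 655 ns = 6.55e-07 s
dist = c * tof / 2
= 3e8 * 6.55e-07 / 2
= 98.25 m


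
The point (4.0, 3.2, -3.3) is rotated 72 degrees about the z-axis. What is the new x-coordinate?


Rotation about z-axis: x' = x*cos(theta) - y*sin(theta)
= 4.0 * 0.309 - 3.2 * 0.9511
= -1.8073


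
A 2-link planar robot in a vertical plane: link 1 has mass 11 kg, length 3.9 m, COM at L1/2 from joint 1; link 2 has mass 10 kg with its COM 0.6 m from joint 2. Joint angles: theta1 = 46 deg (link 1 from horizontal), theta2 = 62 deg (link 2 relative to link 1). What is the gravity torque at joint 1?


Horizontal distance from joint 1 to link-1 COM:
  x_c1 = (L1/2)*cos(t1) = 1.95 * 0.6947 = 1.3546 m
Horizontal distance from joint 1 to link-2 COM:
  x_c2 = L1*cos(t1) + Lc2*cos(t1+t2)
       = 3.9*0.6947 + 0.6*-0.309 = 2.5238 m
tau1 = m1*g*x_c1 + m2*g*x_c2
     = 11*9.81*1.3546 + 10*9.81*2.5238
     = 146.1731 + 247.5806
     = 393.7537 Nm


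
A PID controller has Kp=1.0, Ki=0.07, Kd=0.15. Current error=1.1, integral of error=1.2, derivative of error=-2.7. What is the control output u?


u = Kp*e + Ki*int(e) + Kd*de/dt
= 1.0*1.1 + 0.07*1.2 + 0.15*(-2.7)
= 1.1 + 0.084 + -0.405
= 0.779


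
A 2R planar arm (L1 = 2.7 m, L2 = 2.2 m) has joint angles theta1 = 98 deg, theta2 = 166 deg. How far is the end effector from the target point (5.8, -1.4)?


End effector via forward kinematics:
x = L1*cos(t1) + L2*cos(t1+t2) = -0.6057
y = L1*sin(t1) + L2*sin(t1+t2) = 0.4858
Distance to target:
d = sqrt((5.8 - -0.6057)^2 + (-1.4 - 0.4858)^2)
= sqrt(41.0334 + 3.5561)
= 6.6775 m


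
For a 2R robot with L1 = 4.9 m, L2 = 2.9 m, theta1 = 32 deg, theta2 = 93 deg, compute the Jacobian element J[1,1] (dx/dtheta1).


J[1,1] = -L1*sin(t1) - L2*sin(t1+t2)
= -4.9*sin(32) - 2.9*sin(125)
= -4.9721


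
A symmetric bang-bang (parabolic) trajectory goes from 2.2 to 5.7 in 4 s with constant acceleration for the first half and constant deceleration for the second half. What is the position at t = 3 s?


Symmetric rest-to-rest: each phase covers (pf-p0)/2 in time T/2. 0.5*a*(T/2)^2 = (pf-p0)/2 => a = 4*(pf-p0)/T^2
a = 4*(5.7-2.2)/4^2 = 0.875
t = 3 is in the deceleration phase (t > T/2).
p = pf - 0.5*a*(T-t)^2 = 5.7 - 0.5*0.875*1^2
= 5.2625


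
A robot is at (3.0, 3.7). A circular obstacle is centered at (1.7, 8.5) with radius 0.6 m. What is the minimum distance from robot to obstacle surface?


center_dist = sqrt((3.0-1.7)^2 + (3.7-8.5)^2)
= sqrt(1.69 + 23.04)
= 4.9729
min_dist = center_dist - radius = 4.9729 - 0.6 = 4.3729 m


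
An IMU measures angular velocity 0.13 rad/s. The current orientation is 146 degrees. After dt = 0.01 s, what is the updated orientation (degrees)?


delta_theta = w * dt = 0.13 * 0.01 = 0.0013 rad
= 0.0745 deg
theta_new = 146 + 0.0745 = 146.0745 deg


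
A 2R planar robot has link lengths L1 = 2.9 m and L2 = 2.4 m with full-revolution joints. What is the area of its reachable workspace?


r_max = L1 + L2 = 5.3 m
r_min = |L1 - L2| = 0.5 m
Area = pi*(r_max^2 - r_min^2)
= pi*(28.09 - 0.25)
= pi * 27.84
= 87.4619 m^2


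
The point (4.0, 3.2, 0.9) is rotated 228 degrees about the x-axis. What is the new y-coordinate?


Rotation about x-axis: y' = y*cos(theta) - z*sin(theta)
= 3.2 * -0.6691 - 0.9 * -0.7431
= -1.4724


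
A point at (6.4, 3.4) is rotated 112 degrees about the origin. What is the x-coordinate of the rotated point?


x' = x*cos(theta) - y*sin(theta)
cos(112 deg) = -0.3746, sin(112 deg) = 0.9272
x' = 6.4 * -0.3746 - 3.4 * 0.9272
= -2.3975 - 3.1524
= -5.5499


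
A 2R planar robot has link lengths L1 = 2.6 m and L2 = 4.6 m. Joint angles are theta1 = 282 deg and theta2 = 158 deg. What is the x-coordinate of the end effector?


Convert angles to radians: theta1 = 4.9218, theta2 = 2.7576
x = L1*cos(theta1) + L2*cos(theta1+theta2)
x = 0.5406 + 0.7988
x = 1.3394


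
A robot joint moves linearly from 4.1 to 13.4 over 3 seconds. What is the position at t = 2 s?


s = t/T = 2/3 = 0.6667
p(t) = p0 + (pf-p0)*s
= 4.1 + (13.4 - 4.1) * 0.6667
= 10.3


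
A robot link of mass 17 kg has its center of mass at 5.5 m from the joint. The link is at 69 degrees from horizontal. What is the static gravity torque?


tau = m*g*L*cos(angle)
= 17 * 9.81 * 5.5 * cos(69 deg)
= 17 * 9.81 * 5.5 * 0.3584
= 328.7076 Nm


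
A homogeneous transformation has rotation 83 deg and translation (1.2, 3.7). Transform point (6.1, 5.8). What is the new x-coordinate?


x' = cos(theta)*px - sin(theta)*py + tx
= 0.1219*6.1 - 0.9925*5.8 + 1.2
= -3.8134


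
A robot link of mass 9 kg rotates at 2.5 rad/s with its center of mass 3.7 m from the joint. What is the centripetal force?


F = m * omega^2 * r
= 9 * 2.5^2 * 3.7
= 9 * 6.25 * 3.7
= 208.125 N


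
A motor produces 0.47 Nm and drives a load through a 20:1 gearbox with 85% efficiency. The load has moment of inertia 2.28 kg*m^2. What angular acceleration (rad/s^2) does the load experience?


tau_out = tau_motor * N * eta
= 0.47 * 20 * 0.85 = 7.99 Nm
alpha = tau_out / I = 7.99 / 2.28
= 3.5044 rad/s^2


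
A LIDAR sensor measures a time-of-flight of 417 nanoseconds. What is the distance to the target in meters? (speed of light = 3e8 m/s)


tof = 417 ns = 4.17e-07 s
dist = c * tof / 2
= 3e8 * 4.17e-07 / 2
= 62.55 m


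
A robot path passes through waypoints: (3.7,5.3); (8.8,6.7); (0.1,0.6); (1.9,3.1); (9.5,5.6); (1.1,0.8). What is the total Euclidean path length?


Segment lengths:
  seg1 = sqrt((5.1)^2 + (1.4)^2) = 5.2887
  seg2 = sqrt((-8.7)^2 + (-6.1)^2) = 10.6254
  seg3 = sqrt((1.8)^2 + (2.5)^2) = 3.0806
  seg4 = sqrt((7.6)^2 + (2.5)^2) = 8.0006
  seg5 = sqrt((-8.4)^2 + (-4.8)^2) = 9.6747
Total = 36.67


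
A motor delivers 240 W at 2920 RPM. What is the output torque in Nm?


omega = 2920 * 2*pi/60 = 305.7817 rad/s
tau = P / omega = 240 / 305.7817
= 0.7849 Nm


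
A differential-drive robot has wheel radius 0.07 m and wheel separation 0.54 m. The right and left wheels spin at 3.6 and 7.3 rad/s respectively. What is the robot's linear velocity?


vR = r*wR = 0.07*3.6 = 0.252 m/s
vL = r*wL = 0.07*7.3 = 0.511 m/s
v = (vR+vL)/2 = 0.3815 m/s
omega = (vR-vL)/L = -0.4796 rad/s
linear velocity = 0.3815 m/s


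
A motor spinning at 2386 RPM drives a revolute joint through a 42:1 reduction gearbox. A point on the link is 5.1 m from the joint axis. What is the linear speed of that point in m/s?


omega_motor = 2386 * 2*pi/60 = 249.8613 rad/s
omega_joint = omega_motor / 42 = 5.9491 rad/s
v = omega_joint * r = 5.9491 * 5.1
= 30.3403 m/s


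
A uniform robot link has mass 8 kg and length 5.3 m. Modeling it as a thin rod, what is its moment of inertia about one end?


I = (1/3) * m * L^2
= (1/3) * 8 * 5.3^2
= 0.333333 * 8 * 28.09
= 74.9067 kg*m^2


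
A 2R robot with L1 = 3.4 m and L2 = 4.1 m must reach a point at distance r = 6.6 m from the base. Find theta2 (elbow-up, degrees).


cos(theta2) = (r^2 - L1^2 - L2^2) / (2*L1*L2)
cos(theta2) = (43.56 - 11.56 - 16.81) / 27.88
cos(theta2) = 0.544835
theta2 = 56.9866 degrees


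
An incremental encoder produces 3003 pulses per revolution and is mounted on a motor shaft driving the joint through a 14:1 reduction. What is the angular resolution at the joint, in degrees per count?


counts per rev = 3003
effective counts at joint = 3003 * 14 = 42042
resolution = 360 / 42042
= 0.0086 deg/count


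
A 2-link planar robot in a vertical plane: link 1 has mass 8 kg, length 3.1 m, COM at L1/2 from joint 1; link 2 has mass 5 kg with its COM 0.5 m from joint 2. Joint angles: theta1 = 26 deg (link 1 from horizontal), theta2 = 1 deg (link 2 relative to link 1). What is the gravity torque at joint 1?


Horizontal distance from joint 1 to link-1 COM:
  x_c1 = (L1/2)*cos(t1) = 1.55 * 0.8988 = 1.3931 m
Horizontal distance from joint 1 to link-2 COM:
  x_c2 = L1*cos(t1) + Lc2*cos(t1+t2)
       = 3.1*0.8988 + 0.5*0.891 = 3.2318 m
tau1 = m1*g*x_c1 + m2*g*x_c2
     = 8*9.81*1.3931 + 5*9.81*3.2318
     = 109.3329 + 158.5181
     = 267.851 Nm


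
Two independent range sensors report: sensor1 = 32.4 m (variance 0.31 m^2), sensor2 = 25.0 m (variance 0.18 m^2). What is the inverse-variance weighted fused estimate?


w1 = (1/var1) / (1/var1 + 1/var2)
   = 3.2258 / (3.2258 + 5.5556) = 0.3673
w2 = 1 - w1 = 0.6327
fused = w1*s1 + w2*s2 = 11.902 + 15.8163
= 27.7184 m


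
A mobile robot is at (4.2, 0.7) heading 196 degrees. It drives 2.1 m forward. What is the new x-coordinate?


x_new = x0 + d*cos(theta)
= 4.2 + 2.1*cos(196)
= 4.2 + -2.0186
= 2.1814


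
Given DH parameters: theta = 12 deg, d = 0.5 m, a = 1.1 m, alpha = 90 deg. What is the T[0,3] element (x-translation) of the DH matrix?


T[0,3] = a * cos(theta)
= 1.1 * cos(12 deg)
= 1.1 * 0.9781
= 1.076


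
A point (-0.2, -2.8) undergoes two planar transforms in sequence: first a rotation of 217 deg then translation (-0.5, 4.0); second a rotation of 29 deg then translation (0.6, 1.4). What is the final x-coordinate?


After transform 1:
x1 = cos(217)*-0.2 - sin(217)*-2.8 + -0.5 = -2.0254
y1 = sin(217)*-0.2 + cos(217)*-2.8 + 4.0 = 6.3565
After transform 2:
x2 = cos(29)*-2.0254 - sin(29)*6.3565 + 0.6
= -4.2531


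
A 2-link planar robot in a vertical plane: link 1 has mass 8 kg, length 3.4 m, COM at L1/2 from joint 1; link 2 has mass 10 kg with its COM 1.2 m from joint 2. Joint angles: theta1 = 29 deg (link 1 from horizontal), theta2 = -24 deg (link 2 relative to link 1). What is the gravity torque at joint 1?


Horizontal distance from joint 1 to link-1 COM:
  x_c1 = (L1/2)*cos(t1) = 1.7 * 0.8746 = 1.4869 m
Horizontal distance from joint 1 to link-2 COM:
  x_c2 = L1*cos(t1) + Lc2*cos(t1+t2)
       = 3.4*0.8746 + 1.2*0.9962 = 4.1691 m
tau1 = m1*g*x_c1 + m2*g*x_c2
     = 8*9.81*1.4869 + 10*9.81*4.1691
     = 116.6883 + 408.9927
     = 525.681 Nm


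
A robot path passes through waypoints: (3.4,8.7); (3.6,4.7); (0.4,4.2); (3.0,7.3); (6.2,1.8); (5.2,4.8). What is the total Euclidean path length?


Segment lengths:
  seg1 = sqrt((0.2)^2 + (-4.0)^2) = 4.005
  seg2 = sqrt((-3.2)^2 + (-0.5)^2) = 3.2388
  seg3 = sqrt((2.6)^2 + (3.1)^2) = 4.046
  seg4 = sqrt((3.2)^2 + (-5.5)^2) = 6.3632
  seg5 = sqrt((-1.0)^2 + (3.0)^2) = 3.1623
Total = 20.8153


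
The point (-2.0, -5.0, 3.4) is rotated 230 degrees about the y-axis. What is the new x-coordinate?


Rotation about y-axis: x' = x*cos(theta) + z*sin(theta)
= -2.0 * -0.6428 + 3.4 * -0.766
= -1.319


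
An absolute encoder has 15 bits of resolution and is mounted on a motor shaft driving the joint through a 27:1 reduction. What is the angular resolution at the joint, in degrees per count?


counts = 2^15 = 32768
effective counts at joint = 32768 * 27 = 884736
resolution = 360 / 884736
= 4.0690e-04 deg/count


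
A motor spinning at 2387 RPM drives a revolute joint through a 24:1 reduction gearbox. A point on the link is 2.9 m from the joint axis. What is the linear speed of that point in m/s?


omega_motor = 2387 * 2*pi/60 = 249.9661 rad/s
omega_joint = omega_motor / 24 = 10.4153 rad/s
v = omega_joint * r = 10.4153 * 2.9
= 30.2042 m/s


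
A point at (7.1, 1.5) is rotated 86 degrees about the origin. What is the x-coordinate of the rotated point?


x' = x*cos(theta) - y*sin(theta)
cos(86 deg) = 0.0698, sin(86 deg) = 0.9976
x' = 7.1 * 0.0698 - 1.5 * 0.9976
= 0.4953 - 1.4963
= -1.0011


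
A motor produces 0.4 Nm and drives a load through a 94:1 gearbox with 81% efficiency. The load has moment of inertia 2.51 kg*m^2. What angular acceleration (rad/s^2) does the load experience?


tau_out = tau_motor * N * eta
= 0.4 * 94 * 0.81 = 30.456 Nm
alpha = tau_out / I = 30.456 / 2.51
= 12.1339 rad/s^2


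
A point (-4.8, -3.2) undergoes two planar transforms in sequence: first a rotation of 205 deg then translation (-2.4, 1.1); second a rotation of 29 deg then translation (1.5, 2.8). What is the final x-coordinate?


After transform 1:
x1 = cos(205)*-4.8 - sin(205)*-3.2 + -2.4 = 0.5979
y1 = sin(205)*-4.8 + cos(205)*-3.2 + 1.1 = 6.0288
After transform 2:
x2 = cos(29)*0.5979 - sin(29)*6.0288 + 1.5
= -0.8999


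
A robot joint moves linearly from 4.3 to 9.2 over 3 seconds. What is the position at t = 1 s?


s = t/T = 1/3 = 0.3333
p(t) = p0 + (pf-p0)*s
= 4.3 + (9.2 - 4.3) * 0.3333
= 5.9333


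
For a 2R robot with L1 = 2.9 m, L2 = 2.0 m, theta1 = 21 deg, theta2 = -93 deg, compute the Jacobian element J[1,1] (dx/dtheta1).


J[1,1] = -L1*sin(t1) - L2*sin(t1+t2)
= -2.9*sin(21) - 2.0*sin(-72)
= 0.8628


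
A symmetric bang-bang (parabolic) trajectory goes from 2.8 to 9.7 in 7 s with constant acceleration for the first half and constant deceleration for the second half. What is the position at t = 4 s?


Symmetric rest-to-rest: each phase covers (pf-p0)/2 in time T/2. 0.5*a*(T/2)^2 = (pf-p0)/2 => a = 4*(pf-p0)/T^2
a = 4*(9.7-2.8)/7^2 = 0.5633
t = 4 is in the deceleration phase (t > T/2).
p = pf - 0.5*a*(T-t)^2 = 9.7 - 0.5*0.5633*3^2
= 7.1653


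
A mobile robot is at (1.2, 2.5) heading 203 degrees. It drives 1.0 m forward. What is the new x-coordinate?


x_new = x0 + d*cos(theta)
= 1.2 + 1.0*cos(203)
= 1.2 + -0.9205
= 0.2795


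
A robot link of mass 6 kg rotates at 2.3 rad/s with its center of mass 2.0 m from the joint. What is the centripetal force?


F = m * omega^2 * r
= 6 * 2.3^2 * 2.0
= 6 * 5.29 * 2.0
= 63.48 N


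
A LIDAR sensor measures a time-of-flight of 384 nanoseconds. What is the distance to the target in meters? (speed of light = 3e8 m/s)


tof = 384 ns = 3.84e-07 s
dist = c * tof / 2
= 3e8 * 3.84e-07 / 2
= 57.6 m


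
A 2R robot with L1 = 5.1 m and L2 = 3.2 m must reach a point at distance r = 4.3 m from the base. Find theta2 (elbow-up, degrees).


cos(theta2) = (r^2 - L1^2 - L2^2) / (2*L1*L2)
cos(theta2) = (18.49 - 26.01 - 10.24) / 32.64
cos(theta2) = -0.544118
theta2 = 122.9644 degrees


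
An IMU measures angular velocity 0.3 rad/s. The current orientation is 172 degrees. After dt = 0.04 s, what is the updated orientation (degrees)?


delta_theta = w * dt = 0.3 * 0.04 = 0.012 rad
= 0.6875 deg
theta_new = 172 + 0.6875 = 172.6875 deg


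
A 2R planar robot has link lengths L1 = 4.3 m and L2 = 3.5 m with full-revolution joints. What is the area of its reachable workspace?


r_max = L1 + L2 = 7.8 m
r_min = |L1 - L2| = 0.8 m
Area = pi*(r_max^2 - r_min^2)
= pi*(60.84 - 0.64)
= pi * 60.2
= 189.1239 m^2


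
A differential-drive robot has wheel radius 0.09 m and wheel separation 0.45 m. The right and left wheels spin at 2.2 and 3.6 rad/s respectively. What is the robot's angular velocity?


vR = r*wR = 0.09*2.2 = 0.198 m/s
vL = r*wL = 0.09*3.6 = 0.324 m/s
v = (vR+vL)/2 = 0.261 m/s
omega = (vR-vL)/L = -0.28 rad/s
angular velocity = -0.28 rad/s


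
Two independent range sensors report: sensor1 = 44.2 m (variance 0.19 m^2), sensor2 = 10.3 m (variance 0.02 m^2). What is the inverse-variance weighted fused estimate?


w1 = (1/var1) / (1/var1 + 1/var2)
   = 5.2632 / (5.2632 + 50.0) = 0.0952
w2 = 1 - w1 = 0.9048
fused = w1*s1 + w2*s2 = 4.2095 + 9.319
= 13.5286 m


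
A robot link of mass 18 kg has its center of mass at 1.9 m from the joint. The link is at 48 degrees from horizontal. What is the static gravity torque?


tau = m*g*L*cos(angle)
= 18 * 9.81 * 1.9 * cos(48 deg)
= 18 * 9.81 * 1.9 * 0.6691
= 224.4947 Nm


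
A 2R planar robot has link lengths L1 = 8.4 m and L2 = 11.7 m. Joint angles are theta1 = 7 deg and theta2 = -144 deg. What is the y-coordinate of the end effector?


Convert angles to radians: theta1 = 0.1222, theta2 = -2.5133
y = L1*sin(theta1) + L2*sin(theta1+theta2)
y = 1.0237 + -7.9794
y = -6.9557


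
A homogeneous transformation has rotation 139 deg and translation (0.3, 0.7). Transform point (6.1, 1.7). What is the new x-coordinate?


x' = cos(theta)*px - sin(theta)*py + tx
= -0.7547*6.1 - 0.6561*1.7 + 0.3
= -5.419


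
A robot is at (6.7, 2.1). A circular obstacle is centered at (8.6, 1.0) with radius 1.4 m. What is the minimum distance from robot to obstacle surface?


center_dist = sqrt((6.7-8.6)^2 + (2.1-1.0)^2)
= sqrt(3.61 + 1.21)
= 2.1954
min_dist = center_dist - radius = 2.1954 - 1.4 = 0.7954 m


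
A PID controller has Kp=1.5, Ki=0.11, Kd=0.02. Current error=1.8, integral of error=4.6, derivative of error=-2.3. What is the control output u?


u = Kp*e + Ki*int(e) + Kd*de/dt
= 1.5*1.8 + 0.11*4.6 + 0.02*(-2.3)
= 2.7 + 0.506 + -0.046
= 3.16


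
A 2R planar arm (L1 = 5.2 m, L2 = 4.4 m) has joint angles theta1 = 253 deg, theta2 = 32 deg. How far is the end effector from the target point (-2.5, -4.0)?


End effector via forward kinematics:
x = L1*cos(t1) + L2*cos(t1+t2) = -0.3815
y = L1*sin(t1) + L2*sin(t1+t2) = -9.2229
Distance to target:
d = sqrt((-2.5 - -0.3815)^2 + (-4.0 - -9.2229)^2)
= sqrt(4.4879 + 27.2782)
= 5.6361 m


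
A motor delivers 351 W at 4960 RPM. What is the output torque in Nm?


omega = 4960 * 2*pi/60 = 519.41 rad/s
tau = P / omega = 351 / 519.41
= 0.6758 Nm
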